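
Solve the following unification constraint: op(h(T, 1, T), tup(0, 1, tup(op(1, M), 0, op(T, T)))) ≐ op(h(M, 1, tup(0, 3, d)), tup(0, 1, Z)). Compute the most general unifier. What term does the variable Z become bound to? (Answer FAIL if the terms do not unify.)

tup(op(1, tup(0, 3, d)), 0, op(tup(0, 3, d), tup(0, 3, d)))

Decompose op/2: h(T, 1, T) ≐ h(M, 1, tup(0, 3, d)),  tup(0, 1, tup(op(1, M), 0, op(T, T))) ≐ tup(0, 1, Z).
Decompose h/3: T ≐ M,  1 ≐ 1,  T ≐ tup(0, 3, d).
Bind T := M; substituting into the 2 remaining equations that mention T gives: M ≐ tup(0, 3, d),  tup(0, 1, tup(op(1, M), 0, op(M, M))) ≐ tup(0, 1, Z).
Delete trivial equation 1 ≐ 1.
Bind M := tup(0, 3, d); substituting into the remaining equation gives: tup(0, 1, tup(op(1, tup(0, 3, d)), 0, op(tup(0, 3, d), tup(0, 3, d)))) ≐ tup(0, 1, Z). Substituting into the earlier binding gives T := tup(0, 3, d).
Decompose tup/3: 0 ≐ 0,  1 ≐ 1,  tup(op(1, tup(0, 3, d)), 0, op(tup(0, 3, d), tup(0, 3, d))) ≐ Z.
Delete trivial equation 0 ≐ 0.
Delete trivial equation 1 ≐ 1.
Bind Z := tup(op(1, tup(0, 3, d)), 0, op(tup(0, 3, d), tup(0, 3, d))).
MGU = { T ↦ tup(0, 3, d), M ↦ tup(0, 3, d), Z ↦ tup(op(1, tup(0, 3, d)), 0, op(tup(0, 3, d), tup(0, 3, d))) }, so Z ↦ tup(op(1, tup(0, 3, d)), 0, op(tup(0, 3, d), tup(0, 3, d))).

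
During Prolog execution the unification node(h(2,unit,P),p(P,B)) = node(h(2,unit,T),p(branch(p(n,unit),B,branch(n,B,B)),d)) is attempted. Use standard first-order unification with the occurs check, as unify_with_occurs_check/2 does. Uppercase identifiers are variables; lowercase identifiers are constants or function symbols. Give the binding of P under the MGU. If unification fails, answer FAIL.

branch(p(n,unit),d,branch(n,d,d))

Decompose node/2: h(2,unit,P) = h(2,unit,T),  p(P,B) = p(branch(p(n,unit),B,branch(n,B,B)),d).
Decompose h/3: 2 = 2,  unit = unit,  P = T.
Delete trivial equation 2 = 2.
Delete trivial equation unit = unit.
Bind P := T; substituting into the remaining equation gives: p(T,B) = p(branch(p(n,unit),B,branch(n,B,B)),d).
Decompose p/2: T = branch(p(n,unit),B,branch(n,B,B)),  B = d.
Bind T := branch(p(n,unit),B,branch(n,B,B)); no other remaining equation mentions T. Substituting into the earlier binding gives P := branch(p(n,unit),B,branch(n,B,B)).
Bind B := d. Substituting into the earlier bindings gives P := branch(p(n,unit),d,branch(n,d,d)), T := branch(p(n,unit),d,branch(n,d,d)).
MGU = { P = branch(p(n,unit),d,branch(n,d,d)), T = branch(p(n,unit),d,branch(n,d,d)), B = d }, so P = branch(p(n,unit),d,branch(n,d,d)).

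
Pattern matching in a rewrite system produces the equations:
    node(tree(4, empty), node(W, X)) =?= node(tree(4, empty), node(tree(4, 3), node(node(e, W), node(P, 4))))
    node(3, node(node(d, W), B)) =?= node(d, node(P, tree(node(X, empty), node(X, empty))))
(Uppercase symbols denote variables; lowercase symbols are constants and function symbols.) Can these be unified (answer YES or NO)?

Decompose node/2: tree(4, empty) =?= tree(4, empty),  node(W, X) =?= node(tree(4, 3), node(node(e, W), node(P, 4))).
Delete trivial equation tree(4, empty) =?= tree(4, empty).
Decompose node/2: W =?= tree(4, 3),  X =?= node(node(e, W), node(P, 4)).
Bind W := tree(4, 3); substituting into the remaining equations gives: X =?= node(node(e, tree(4, 3)), node(P, 4)),  node(3, node(node(d, tree(4, 3)), B)) =?= node(d, node(P, tree(node(X, empty), node(X, empty)))).
Bind X := node(node(e, tree(4, 3)), node(P, 4)); substituting into the remaining equation gives: node(3, node(node(d, tree(4, 3)), B)) =?= node(d, node(P, tree(node(node(node(e, tree(4, 3)), node(P, 4)), empty), node(node(node(e, tree(4, 3)), node(P, 4)), empty)))).
Decompose node/2: 3 =?= d,  node(node(d, tree(4, 3)), B) =?= node(P, tree(node(node(node(e, tree(4, 3)), node(P, 4)), empty), node(node(node(e, tree(4, 3)), node(P, 4)), empty))).
Clash: constants 3 and d differ; no unifier exists.

NO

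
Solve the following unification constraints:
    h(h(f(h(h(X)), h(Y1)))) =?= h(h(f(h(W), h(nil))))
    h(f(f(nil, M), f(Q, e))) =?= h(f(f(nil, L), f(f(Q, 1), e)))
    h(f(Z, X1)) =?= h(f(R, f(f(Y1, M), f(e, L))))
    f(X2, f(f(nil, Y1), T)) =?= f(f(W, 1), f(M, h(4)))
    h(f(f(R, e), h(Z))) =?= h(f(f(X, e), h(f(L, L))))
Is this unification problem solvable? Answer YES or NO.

Decompose h/1: h(f(h(h(X)), h(Y1))) =?= h(f(h(W), h(nil))).
Decompose h/1: f(h(h(X)), h(Y1)) =?= f(h(W), h(nil)).
Decompose f/2: h(h(X)) =?= h(W),  h(Y1) =?= h(nil).
Decompose h/1: h(X) =?= W.
Bind W := h(X); substituting into the one remaining equation that mentions W gives: f(X2, f(f(nil, Y1), T)) =?= f(f(h(X), 1), f(M, h(4))).
Decompose h/1: Y1 =?= nil.
Bind Y1 := nil; substituting into the 2 remaining equations that mention Y1 gives: h(f(Z, X1)) =?= h(f(R, f(f(nil, M), f(e, L)))),  f(X2, f(f(nil, nil), T)) =?= f(f(h(X), 1), f(M, h(4))).
Decompose h/1: f(f(nil, M), f(Q, e)) =?= f(f(nil, L), f(f(Q, 1), e)).
Decompose f/2: f(nil, M) =?= f(nil, L),  f(Q, e) =?= f(f(Q, 1), e).
Decompose f/2: nil =?= nil,  M =?= L.
Delete trivial equation nil =?= nil.
Bind M := L; substituting into the 2 remaining equations that mention M gives: h(f(Z, X1)) =?= h(f(R, f(f(nil, L), f(e, L)))),  f(X2, f(f(nil, nil), T)) =?= f(f(h(X), 1), f(L, h(4))).
Decompose f/2: Q =?= f(Q, 1),  e =?= e.
Occurs check fails: Q occurs in f(Q, 1); the equation Q =?= f(Q, 1) has no finite solution.

NO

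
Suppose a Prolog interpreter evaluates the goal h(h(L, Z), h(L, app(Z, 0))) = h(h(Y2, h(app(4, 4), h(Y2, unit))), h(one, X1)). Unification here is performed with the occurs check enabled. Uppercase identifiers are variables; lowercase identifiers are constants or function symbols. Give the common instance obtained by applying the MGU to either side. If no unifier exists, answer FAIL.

h(h(one, h(app(4, 4), h(one, unit))), h(one, app(h(app(4, 4), h(one, unit)), 0)))

Decompose h/2: h(L, Z) = h(Y2, h(app(4, 4), h(Y2, unit))),  h(L, app(Z, 0)) = h(one, X1).
Decompose h/2: L = Y2,  Z = h(app(4, 4), h(Y2, unit)).
Bind L := Y2; substituting into the one remaining equation that mentions L gives: h(Y2, app(Z, 0)) = h(one, X1).
Bind Z := h(app(4, 4), h(Y2, unit)); substituting into the remaining equation gives: h(Y2, app(h(app(4, 4), h(Y2, unit)), 0)) = h(one, X1).
Decompose h/2: Y2 = one,  app(h(app(4, 4), h(Y2, unit)), 0) = X1.
Bind Y2 := one; substituting into the remaining equation gives: app(h(app(4, 4), h(one, unit)), 0) = X1. Substituting into the earlier bindings gives L := one, Z := h(app(4, 4), h(one, unit)).
Bind X1 := app(h(app(4, 4), h(one, unit)), 0).
Applying the MGU to either side gives h(h(one, h(app(4, 4), h(one, unit))), h(one, app(h(app(4, 4), h(one, unit)), 0))).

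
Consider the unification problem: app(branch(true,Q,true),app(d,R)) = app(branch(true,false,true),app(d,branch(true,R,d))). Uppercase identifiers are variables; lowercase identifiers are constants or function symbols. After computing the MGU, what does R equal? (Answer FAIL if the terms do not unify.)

FAIL

Decompose app/2: branch(true,Q,true) = branch(true,false,true),  app(d,R) = app(d,branch(true,R,d)).
Decompose branch/3: true = true,  Q = false,  true = true.
Delete trivial equation true = true.
Bind Q := false; no other remaining equation mentions Q.
Delete trivial equation true = true.
Decompose app/2: d = d,  R = branch(true,R,d).
Delete trivial equation d = d.
Occurs check fails: R occurs in branch(true,R,d); the equation R = branch(true,R,d) has no finite solution.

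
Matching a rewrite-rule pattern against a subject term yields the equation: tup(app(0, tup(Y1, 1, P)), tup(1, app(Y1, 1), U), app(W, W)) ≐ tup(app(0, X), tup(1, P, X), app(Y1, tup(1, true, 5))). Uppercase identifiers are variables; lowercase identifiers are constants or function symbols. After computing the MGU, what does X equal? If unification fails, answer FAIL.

Decompose tup/3: app(0, tup(Y1, 1, P)) ≐ app(0, X),  tup(1, app(Y1, 1), U) ≐ tup(1, P, X),  app(W, W) ≐ app(Y1, tup(1, true, 5)).
Decompose app/2: 0 ≐ 0,  tup(Y1, 1, P) ≐ X.
Delete trivial equation 0 ≐ 0.
Bind X := tup(Y1, 1, P); substituting into the one remaining equation that mentions X gives: tup(1, app(Y1, 1), U) ≐ tup(1, P, tup(Y1, 1, P)).
Decompose tup/3: 1 ≐ 1,  app(Y1, 1) ≐ P,  U ≐ tup(Y1, 1, P).
Delete trivial equation 1 ≐ 1.
Bind P := app(Y1, 1); substituting into the one remaining equation that mentions P gives: U ≐ tup(Y1, 1, app(Y1, 1)). Substituting into the earlier binding gives X := tup(Y1, 1, app(Y1, 1)).
Bind U := tup(Y1, 1, app(Y1, 1)); no other remaining equation mentions U.
Decompose app/2: W ≐ Y1,  W ≐ tup(1, true, 5).
Bind W := Y1; substituting into the remaining equation gives: Y1 ≐ tup(1, true, 5).
Bind Y1 := tup(1, true, 5). Substituting into the earlier bindings gives X := tup(tup(1, true, 5), 1, app(tup(1, true, 5), 1)), P := app(tup(1, true, 5), 1), U := tup(tup(1, true, 5), 1, app(tup(1, true, 5), 1)), W := tup(1, true, 5).
MGU = { X -> tup(tup(1, true, 5), 1, app(tup(1, true, 5), 1)), P -> app(tup(1, true, 5), 1), U -> tup(tup(1, true, 5), 1, app(tup(1, true, 5), 1)), W -> tup(1, true, 5), Y1 -> tup(1, true, 5) }, so X -> tup(tup(1, true, 5), 1, app(tup(1, true, 5), 1)).

tup(tup(1, true, 5), 1, app(tup(1, true, 5), 1))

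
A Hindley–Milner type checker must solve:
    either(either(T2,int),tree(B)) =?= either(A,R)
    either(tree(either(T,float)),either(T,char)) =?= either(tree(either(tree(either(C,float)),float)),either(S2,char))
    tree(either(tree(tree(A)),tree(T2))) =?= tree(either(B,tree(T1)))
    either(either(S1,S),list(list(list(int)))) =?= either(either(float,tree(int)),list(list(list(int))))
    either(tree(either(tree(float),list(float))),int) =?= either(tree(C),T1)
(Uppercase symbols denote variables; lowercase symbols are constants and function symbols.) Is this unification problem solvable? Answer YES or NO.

YES

Decompose either/2: either(T2,int) =?= A,  tree(B) =?= R.
Bind A := either(T2,int); substituting into the one remaining equation that mentions A gives: tree(either(tree(tree(either(T2,int))),tree(T2))) =?= tree(either(B,tree(T1))).
Bind R := tree(B); no other remaining equation mentions R.
Decompose either/2: tree(either(T,float)) =?= tree(either(tree(either(C,float)),float)),  either(T,char) =?= either(S2,char).
Decompose tree/1: either(T,float) =?= either(tree(either(C,float)),float).
Decompose either/2: T =?= tree(either(C,float)),  float =?= float.
Bind T := tree(either(C,float)); substituting into the one remaining equation that mentions T gives: either(tree(either(C,float)),char) =?= either(S2,char).
Delete trivial equation float =?= float.
Decompose either/2: tree(either(C,float)) =?= S2,  char =?= char.
Bind S2 := tree(either(C,float)); no other remaining equation mentions S2.
Delete trivial equation char =?= char.
Decompose tree/1: either(tree(tree(either(T2,int))),tree(T2)) =?= either(B,tree(T1)).
Decompose either/2: tree(tree(either(T2,int))) =?= B,  tree(T2) =?= tree(T1).
Bind B := tree(tree(either(T2,int))); no other remaining equation mentions B. Substituting into the earlier binding gives R := tree(tree(tree(either(T2,int)))).
Decompose tree/1: T2 =?= T1.
Bind T2 := T1; no other remaining equation mentions T2. Substituting into the earlier bindings gives A := either(T1,int), R := tree(tree(tree(either(T1,int)))), B := tree(tree(either(T1,int))).
Decompose either/2: either(S1,S) =?= either(float,tree(int)),  list(list(list(int))) =?= list(list(list(int))).
Decompose either/2: S1 =?= float,  S =?= tree(int).
Bind S1 := float; no other remaining equation mentions S1.
Bind S := tree(int); no other remaining equation mentions S.
Delete trivial equation list(list(list(int))) =?= list(list(list(int))).
Decompose either/2: tree(either(tree(float),list(float))) =?= tree(C),  int =?= T1.
Decompose tree/1: either(tree(float),list(float)) =?= C.
Bind C := either(tree(float),list(float)); no other remaining equation mentions C. Substituting into the earlier bindings gives T := tree(either(either(tree(float),list(float)),float)), S2 := tree(either(either(tree(float),list(float)),float)).
Bind T1 := int. Substituting into the earlier bindings gives A := either(int,int), R := tree(tree(tree(either(int,int)))), B := tree(tree(either(int,int))), T2 := int.
No equations remain and no clash or occurs-check failure arose, so a unifier exists.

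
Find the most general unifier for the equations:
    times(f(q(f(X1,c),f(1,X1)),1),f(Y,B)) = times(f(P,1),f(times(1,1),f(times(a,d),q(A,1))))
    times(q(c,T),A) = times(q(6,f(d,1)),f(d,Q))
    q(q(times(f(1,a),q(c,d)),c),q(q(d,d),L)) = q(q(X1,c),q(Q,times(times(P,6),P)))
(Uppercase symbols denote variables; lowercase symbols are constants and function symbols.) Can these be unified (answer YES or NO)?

Decompose times/2: f(q(f(X1,c),f(1,X1)),1) = f(P,1),  f(Y,B) = f(times(1,1),f(times(a,d),q(A,1))).
Decompose f/2: q(f(X1,c),f(1,X1)) = P,  1 = 1.
Bind P := q(f(X1,c),f(1,X1)); substituting into the one remaining equation that mentions P gives: q(q(times(f(1,a),q(c,d)),c),q(q(d,d),L)) = q(q(X1,c),q(Q,times(times(q(f(X1,c),f(1,X1)),6),q(f(X1,c),f(1,X1))))).
Delete trivial equation 1 = 1.
Decompose f/2: Y = times(1,1),  B = f(times(a,d),q(A,1)).
Bind Y := times(1,1); no other remaining equation mentions Y.
Bind B := f(times(a,d),q(A,1)); no other remaining equation mentions B.
Decompose times/2: q(c,T) = q(6,f(d,1)),  A = f(d,Q).
Decompose q/2: c = 6,  T = f(d,1).
Clash: constants c and 6 differ; no unifier exists.

NO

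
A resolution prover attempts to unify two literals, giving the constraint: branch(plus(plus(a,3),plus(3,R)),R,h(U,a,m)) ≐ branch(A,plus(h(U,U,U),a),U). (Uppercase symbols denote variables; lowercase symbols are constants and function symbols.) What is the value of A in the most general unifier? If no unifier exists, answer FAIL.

Decompose branch/3: plus(plus(a,3),plus(3,R)) ≐ A,  R ≐ plus(h(U,U,U),a),  h(U,a,m) ≐ U.
Bind A := plus(plus(a,3),plus(3,R)); no other remaining equation mentions A.
Bind R := plus(h(U,U,U),a); no other remaining equation mentions R. Substituting into the earlier binding gives A := plus(plus(a,3),plus(3,plus(h(U,U,U),a))).
Occurs check fails: U occurs in h(U,a,m); the equation U ≐ h(U,a,m) has no finite solution.

FAIL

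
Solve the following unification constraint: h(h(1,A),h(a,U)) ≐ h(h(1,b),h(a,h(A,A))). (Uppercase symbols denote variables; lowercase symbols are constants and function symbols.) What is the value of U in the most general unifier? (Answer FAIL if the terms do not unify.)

h(b,b)

Decompose h/2: h(1,A) ≐ h(1,b),  h(a,U) ≐ h(a,h(A,A)).
Decompose h/2: 1 ≐ 1,  A ≐ b.
Delete trivial equation 1 ≐ 1.
Bind A := b; substituting into the remaining equation gives: h(a,U) ≐ h(a,h(b,b)).
Decompose h/2: a ≐ a,  U ≐ h(b,b).
Delete trivial equation a ≐ a.
Bind U := h(b,b).
MGU = { A ↦ b, U ↦ h(b,b) }, so U ↦ h(b,b).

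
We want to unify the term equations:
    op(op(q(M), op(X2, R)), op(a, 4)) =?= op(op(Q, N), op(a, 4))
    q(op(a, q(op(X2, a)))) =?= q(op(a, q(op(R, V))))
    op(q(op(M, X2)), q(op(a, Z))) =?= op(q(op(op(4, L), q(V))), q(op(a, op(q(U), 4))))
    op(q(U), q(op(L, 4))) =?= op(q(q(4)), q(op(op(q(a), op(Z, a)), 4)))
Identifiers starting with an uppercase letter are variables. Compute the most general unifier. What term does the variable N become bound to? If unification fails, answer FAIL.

Decompose op/2: op(q(M), op(X2, R)) =?= op(Q, N),  op(a, 4) =?= op(a, 4).
Decompose op/2: q(M) =?= Q,  op(X2, R) =?= N.
Bind Q := q(M); no other remaining equation mentions Q.
Bind N := op(X2, R); no other remaining equation mentions N.
Delete trivial equation op(a, 4) =?= op(a, 4).
Decompose q/1: op(a, q(op(X2, a))) =?= op(a, q(op(R, V))).
Decompose op/2: a =?= a,  q(op(X2, a)) =?= q(op(R, V)).
Delete trivial equation a =?= a.
Decompose q/1: op(X2, a) =?= op(R, V).
Decompose op/2: X2 =?= R,  a =?= V.
Bind X2 := R; substituting into the one remaining equation that mentions X2 gives: op(q(op(M, R)), q(op(a, Z))) =?= op(q(op(op(4, L), q(V))), q(op(a, op(q(U), 4)))). Substituting into the earlier binding gives N := op(R, R).
Bind V := a; substituting into the one remaining equation that mentions V gives: op(q(op(M, R)), q(op(a, Z))) =?= op(q(op(op(4, L), q(a))), q(op(a, op(q(U), 4)))).
Decompose op/2: q(op(M, R)) =?= q(op(op(4, L), q(a))),  q(op(a, Z)) =?= q(op(a, op(q(U), 4))).
Decompose q/1: op(M, R) =?= op(op(4, L), q(a)).
Decompose op/2: M =?= op(4, L),  R =?= q(a).
Bind M := op(4, L); no other remaining equation mentions M. Substituting into the earlier binding gives Q := q(op(4, L)).
Bind R := q(a); no other remaining equation mentions R. Substituting into the earlier bindings gives N := op(q(a), q(a)), X2 := q(a).
Decompose q/1: op(a, Z) =?= op(a, op(q(U), 4)).
Decompose op/2: a =?= a,  Z =?= op(q(U), 4).
Delete trivial equation a =?= a.
Bind Z := op(q(U), 4); substituting into the remaining equation gives: op(q(U), q(op(L, 4))) =?= op(q(q(4)), q(op(op(q(a), op(op(q(U), 4), a)), 4))).
Decompose op/2: q(U) =?= q(q(4)),  q(op(L, 4)) =?= q(op(op(q(a), op(op(q(U), 4), a)), 4)).
Decompose q/1: U =?= q(4).
Bind U := q(4); substituting into the remaining equation gives: q(op(L, 4)) =?= q(op(op(q(a), op(op(q(q(4)), 4), a)), 4)). Substituting into the earlier binding gives Z := op(q(q(4)), 4).
Decompose q/1: op(L, 4) =?= op(op(q(a), op(op(q(q(4)), 4), a)), 4).
Decompose op/2: L =?= op(q(a), op(op(q(q(4)), 4), a)),  4 =?= 4.
Bind L := op(q(a), op(op(q(q(4)), 4), a)); no other remaining equation mentions L. Substituting into the earlier bindings gives Q := q(op(4, op(q(a), op(op(q(q(4)), 4), a)))), M := op(4, op(q(a), op(op(q(q(4)), 4), a))).
Delete trivial equation 4 =?= 4.
MGU = { Q ↦ q(op(4, op(q(a), op(op(q(q(4)), 4), a)))), N ↦ op(q(a), q(a)), X2 ↦ q(a), V ↦ a, M ↦ op(4, op(q(a), op(op(q(q(4)), 4), a))), R ↦ q(a), Z ↦ op(q(q(4)), 4), U ↦ q(4), L ↦ op(q(a), op(op(q(q(4)), 4), a)) }, so N ↦ op(q(a), q(a)).

op(q(a), q(a))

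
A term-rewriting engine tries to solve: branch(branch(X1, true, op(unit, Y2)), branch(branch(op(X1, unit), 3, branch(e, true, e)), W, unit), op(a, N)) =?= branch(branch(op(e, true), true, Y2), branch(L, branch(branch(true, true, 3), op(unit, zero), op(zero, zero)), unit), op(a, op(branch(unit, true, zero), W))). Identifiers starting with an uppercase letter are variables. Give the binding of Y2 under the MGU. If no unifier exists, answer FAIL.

FAIL

Decompose branch/3: branch(X1, true, op(unit, Y2)) =?= branch(op(e, true), true, Y2),  branch(branch(op(X1, unit), 3, branch(e, true, e)), W, unit) =?= branch(L, branch(branch(true, true, 3), op(unit, zero), op(zero, zero)), unit),  op(a, N) =?= op(a, op(branch(unit, true, zero), W)).
Decompose branch/3: X1 =?= op(e, true),  true =?= true,  op(unit, Y2) =?= Y2.
Bind X1 := op(e, true); substituting into the one remaining equation that mentions X1 gives: branch(branch(op(op(e, true), unit), 3, branch(e, true, e)), W, unit) =?= branch(L, branch(branch(true, true, 3), op(unit, zero), op(zero, zero)), unit).
Delete trivial equation true =?= true.
Occurs check fails: Y2 occurs in op(unit, Y2); the equation Y2 =?= op(unit, Y2) has no finite solution.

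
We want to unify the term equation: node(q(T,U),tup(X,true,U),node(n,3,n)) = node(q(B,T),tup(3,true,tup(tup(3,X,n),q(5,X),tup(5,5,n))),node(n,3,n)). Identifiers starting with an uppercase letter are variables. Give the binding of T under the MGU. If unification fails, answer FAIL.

Decompose node/3: q(T,U) = q(B,T),  tup(X,true,U) = tup(3,true,tup(tup(3,X,n),q(5,X),tup(5,5,n))),  node(n,3,n) = node(n,3,n).
Decompose q/2: T = B,  U = T.
Bind T := B; substituting into the one remaining equation that mentions T gives: U = B.
Bind U := B; substituting into the one remaining equation that mentions U gives: tup(X,true,B) = tup(3,true,tup(tup(3,X,n),q(5,X),tup(5,5,n))).
Decompose tup/3: X = 3,  true = true,  B = tup(tup(3,X,n),q(5,X),tup(5,5,n)).
Bind X := 3; substituting into the one remaining equation that mentions X gives: B = tup(tup(3,3,n),q(5,3),tup(5,5,n)).
Delete trivial equation true = true.
Bind B := tup(tup(3,3,n),q(5,3),tup(5,5,n)); no other remaining equation mentions B. Substituting into the earlier bindings gives T := tup(tup(3,3,n),q(5,3),tup(5,5,n)), U := tup(tup(3,3,n),q(5,3),tup(5,5,n)).
Delete trivial equation node(n,3,n) = node(n,3,n).
MGU = { T -> tup(tup(3,3,n),q(5,3),tup(5,5,n)), U -> tup(tup(3,3,n),q(5,3),tup(5,5,n)), X -> 3, B -> tup(tup(3,3,n),q(5,3),tup(5,5,n)) }, so T -> tup(tup(3,3,n),q(5,3),tup(5,5,n)).

tup(tup(3,3,n),q(5,3),tup(5,5,n))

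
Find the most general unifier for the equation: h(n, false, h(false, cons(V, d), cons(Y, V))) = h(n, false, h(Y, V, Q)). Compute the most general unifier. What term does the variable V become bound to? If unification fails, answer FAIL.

FAIL

Decompose h/3: n = n,  false = false,  h(false, cons(V, d), cons(Y, V)) = h(Y, V, Q).
Delete trivial equation n = n.
Delete trivial equation false = false.
Decompose h/3: false = Y,  cons(V, d) = V,  cons(Y, V) = Q.
Bind Y := false; substituting into the one remaining equation that mentions Y gives: cons(false, V) = Q.
Occurs check fails: V occurs in cons(V, d); the equation V = cons(V, d) has no finite solution.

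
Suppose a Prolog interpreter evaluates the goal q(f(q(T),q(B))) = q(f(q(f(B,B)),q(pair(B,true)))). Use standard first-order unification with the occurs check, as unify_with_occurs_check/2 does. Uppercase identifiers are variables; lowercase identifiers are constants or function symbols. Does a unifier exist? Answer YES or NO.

NO

Decompose q/1: f(q(T),q(B)) = f(q(f(B,B)),q(pair(B,true))).
Decompose f/2: q(T) = q(f(B,B)),  q(B) = q(pair(B,true)).
Decompose q/1: T = f(B,B).
Bind T := f(B,B); no other remaining equation mentions T.
Decompose q/1: B = pair(B,true).
Occurs check fails: B occurs in pair(B,true); the equation B = pair(B,true) has no finite solution.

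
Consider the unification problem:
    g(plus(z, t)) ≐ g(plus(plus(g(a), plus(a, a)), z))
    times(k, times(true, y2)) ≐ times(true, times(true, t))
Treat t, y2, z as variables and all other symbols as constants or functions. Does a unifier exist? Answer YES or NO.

NO

Decompose g/1: plus(z, t) ≐ plus(plus(g(a), plus(a, a)), z).
Decompose plus/2: z ≐ plus(g(a), plus(a, a)),  t ≐ z.
Bind z := plus(g(a), plus(a, a)); substituting into the one remaining equation that mentions z gives: t ≐ plus(g(a), plus(a, a)).
Bind t := plus(g(a), plus(a, a)); substituting into the remaining equation gives: times(k, times(true, y2)) ≐ times(true, times(true, plus(g(a), plus(a, a)))).
Decompose times/2: k ≐ true,  times(true, y2) ≐ times(true, plus(g(a), plus(a, a))).
Clash: constants k and true differ; no unifier exists.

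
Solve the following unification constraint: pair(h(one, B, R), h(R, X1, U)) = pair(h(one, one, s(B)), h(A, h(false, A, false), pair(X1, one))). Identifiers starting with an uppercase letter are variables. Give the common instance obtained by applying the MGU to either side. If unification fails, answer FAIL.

Decompose pair/2: h(one, B, R) = h(one, one, s(B)),  h(R, X1, U) = h(A, h(false, A, false), pair(X1, one)).
Decompose h/3: one = one,  B = one,  R = s(B).
Delete trivial equation one = one.
Bind B := one; substituting into the one remaining equation that mentions B gives: R = s(one).
Bind R := s(one); substituting into the remaining equation gives: h(s(one), X1, U) = h(A, h(false, A, false), pair(X1, one)).
Decompose h/3: s(one) = A,  X1 = h(false, A, false),  U = pair(X1, one).
Bind A := s(one); substituting into the one remaining equation that mentions A gives: X1 = h(false, s(one), false).
Bind X1 := h(false, s(one), false); substituting into the remaining equation gives: U = pair(h(false, s(one), false), one).
Bind U := pair(h(false, s(one), false), one).
Applying the MGU to either side gives pair(h(one, one, s(one)), h(s(one), h(false, s(one), false), pair(h(false, s(one), false), one))).

pair(h(one, one, s(one)), h(s(one), h(false, s(one), false), pair(h(false, s(one), false), one)))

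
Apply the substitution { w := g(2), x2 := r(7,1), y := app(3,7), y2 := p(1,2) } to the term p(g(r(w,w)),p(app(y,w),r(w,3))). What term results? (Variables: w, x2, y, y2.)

p(g(r(g(2),g(2))),p(app(app(3,7),g(2)),r(g(2),3)))

Replace each occurrence of w with g(2).
Replace each occurrence of y with app(3,7).
Result: p(g(r(g(2),g(2))),p(app(app(3,7),g(2)),r(g(2),3))).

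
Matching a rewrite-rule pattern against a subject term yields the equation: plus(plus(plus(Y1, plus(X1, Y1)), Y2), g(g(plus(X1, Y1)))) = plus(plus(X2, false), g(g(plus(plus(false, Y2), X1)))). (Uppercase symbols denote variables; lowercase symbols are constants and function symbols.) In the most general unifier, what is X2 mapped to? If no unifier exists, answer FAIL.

plus(plus(false, false), plus(plus(false, false), plus(false, false)))

Decompose plus/2: plus(plus(Y1, plus(X1, Y1)), Y2) = plus(X2, false),  g(g(plus(X1, Y1))) = g(g(plus(plus(false, Y2), X1))).
Decompose plus/2: plus(Y1, plus(X1, Y1)) = X2,  Y2 = false.
Bind X2 := plus(Y1, plus(X1, Y1)); no other remaining equation mentions X2.
Bind Y2 := false; substituting into the remaining equation gives: g(g(plus(X1, Y1))) = g(g(plus(plus(false, false), X1))).
Decompose g/1: g(plus(X1, Y1)) = g(plus(plus(false, false), X1)).
Decompose g/1: plus(X1, Y1) = plus(plus(false, false), X1).
Decompose plus/2: X1 = plus(false, false),  Y1 = X1.
Bind X1 := plus(false, false); substituting into the remaining equation gives: Y1 = plus(false, false). Substituting into the earlier binding gives X2 := plus(Y1, plus(plus(false, false), Y1)).
Bind Y1 := plus(false, false). Substituting into the earlier binding gives X2 := plus(plus(false, false), plus(plus(false, false), plus(false, false))).
MGU = { X2 ↦ plus(plus(false, false), plus(plus(false, false), plus(false, false))), Y2 ↦ false, X1 ↦ plus(false, false), Y1 ↦ plus(false, false) }, so X2 ↦ plus(plus(false, false), plus(plus(false, false), plus(false, false))).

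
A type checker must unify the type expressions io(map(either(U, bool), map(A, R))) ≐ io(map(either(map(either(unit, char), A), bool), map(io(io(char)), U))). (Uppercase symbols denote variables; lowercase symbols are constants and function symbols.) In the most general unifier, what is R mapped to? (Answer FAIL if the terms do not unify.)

Decompose io/1: map(either(U, bool), map(A, R)) ≐ map(either(map(either(unit, char), A), bool), map(io(io(char)), U)).
Decompose map/2: either(U, bool) ≐ either(map(either(unit, char), A), bool),  map(A, R) ≐ map(io(io(char)), U).
Decompose either/2: U ≐ map(either(unit, char), A),  bool ≐ bool.
Bind U := map(either(unit, char), A); substituting into the one remaining equation that mentions U gives: map(A, R) ≐ map(io(io(char)), map(either(unit, char), A)).
Delete trivial equation bool ≐ bool.
Decompose map/2: A ≐ io(io(char)),  R ≐ map(either(unit, char), A).
Bind A := io(io(char)); substituting into the remaining equation gives: R ≐ map(either(unit, char), io(io(char))). Substituting into the earlier binding gives U := map(either(unit, char), io(io(char))).
Bind R := map(either(unit, char), io(io(char))).
MGU = { U ↦ map(either(unit, char), io(io(char))), A ↦ io(io(char)), R ↦ map(either(unit, char), io(io(char))) }, so R ↦ map(either(unit, char), io(io(char))).

map(either(unit, char), io(io(char)))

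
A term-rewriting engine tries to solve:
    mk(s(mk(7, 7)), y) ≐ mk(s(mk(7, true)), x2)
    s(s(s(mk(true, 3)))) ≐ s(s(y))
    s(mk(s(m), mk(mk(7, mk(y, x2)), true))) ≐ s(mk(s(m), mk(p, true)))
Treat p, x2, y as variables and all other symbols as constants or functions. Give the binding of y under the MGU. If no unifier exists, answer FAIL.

FAIL

Decompose mk/2: s(mk(7, 7)) ≐ s(mk(7, true)),  y ≐ x2.
Decompose s/1: mk(7, 7) ≐ mk(7, true).
Decompose mk/2: 7 ≐ 7,  7 ≐ true.
Delete trivial equation 7 ≐ 7.
Clash: constants 7 and true differ; no unifier exists.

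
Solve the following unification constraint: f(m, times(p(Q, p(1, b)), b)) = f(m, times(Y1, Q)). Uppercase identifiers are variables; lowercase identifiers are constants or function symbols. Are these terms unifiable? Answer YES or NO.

YES

Decompose f/2: m = m,  times(p(Q, p(1, b)), b) = times(Y1, Q).
Delete trivial equation m = m.
Decompose times/2: p(Q, p(1, b)) = Y1,  b = Q.
Bind Y1 := p(Q, p(1, b)); no other remaining equation mentions Y1.
Bind Q := b. Substituting into the earlier binding gives Y1 := p(b, p(1, b)).
No equations remain and no clash or occurs-check failure arose, so a unifier exists.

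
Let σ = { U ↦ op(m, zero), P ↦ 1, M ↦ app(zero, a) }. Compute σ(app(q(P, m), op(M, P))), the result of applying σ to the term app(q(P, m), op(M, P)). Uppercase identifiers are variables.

Replace each occurrence of P with 1.
Replace each occurrence of M with app(zero, a).
Result: app(q(1, m), op(app(zero, a), 1)).

app(q(1, m), op(app(zero, a), 1))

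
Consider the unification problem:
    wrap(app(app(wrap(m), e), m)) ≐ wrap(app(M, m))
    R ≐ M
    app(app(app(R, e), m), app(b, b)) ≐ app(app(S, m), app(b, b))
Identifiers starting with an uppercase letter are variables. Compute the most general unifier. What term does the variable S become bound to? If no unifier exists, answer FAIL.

Decompose wrap/1: app(app(wrap(m), e), m) ≐ app(M, m).
Decompose app/2: app(wrap(m), e) ≐ M,  m ≐ m.
Bind M := app(wrap(m), e); substituting into the one remaining equation that mentions M gives: R ≐ app(wrap(m), e).
Delete trivial equation m ≐ m.
Bind R := app(wrap(m), e); substituting into the remaining equation gives: app(app(app(app(wrap(m), e), e), m), app(b, b)) ≐ app(app(S, m), app(b, b)).
Decompose app/2: app(app(app(wrap(m), e), e), m) ≐ app(S, m),  app(b, b) ≐ app(b, b).
Decompose app/2: app(app(wrap(m), e), e) ≐ S,  m ≐ m.
Bind S := app(app(wrap(m), e), e); no other remaining equation mentions S.
Delete trivial equation m ≐ m.
Delete trivial equation app(b, b) ≐ app(b, b).
MGU = { M ↦ app(wrap(m), e), R ↦ app(wrap(m), e), S ↦ app(app(wrap(m), e), e) }, so S ↦ app(app(wrap(m), e), e).

app(app(wrap(m), e), e)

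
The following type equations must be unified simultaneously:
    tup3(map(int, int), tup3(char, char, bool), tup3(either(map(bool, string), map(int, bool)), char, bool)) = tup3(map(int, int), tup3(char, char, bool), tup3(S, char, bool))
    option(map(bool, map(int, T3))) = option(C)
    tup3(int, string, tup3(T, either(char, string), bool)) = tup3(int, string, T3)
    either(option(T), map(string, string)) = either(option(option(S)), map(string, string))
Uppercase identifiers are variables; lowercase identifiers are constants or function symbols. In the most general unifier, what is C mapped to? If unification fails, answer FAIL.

map(bool, map(int, tup3(option(either(map(bool, string), map(int, bool))), either(char, string), bool)))

Decompose tup3/3: map(int, int) = map(int, int),  tup3(char, char, bool) = tup3(char, char, bool),  tup3(either(map(bool, string), map(int, bool)), char, bool) = tup3(S, char, bool).
Delete trivial equation map(int, int) = map(int, int).
Delete trivial equation tup3(char, char, bool) = tup3(char, char, bool).
Decompose tup3/3: either(map(bool, string), map(int, bool)) = S,  char = char,  bool = bool.
Bind S := either(map(bool, string), map(int, bool)); substituting into the one remaining equation that mentions S gives: either(option(T), map(string, string)) = either(option(option(either(map(bool, string), map(int, bool)))), map(string, string)).
Delete trivial equation char = char.
Delete trivial equation bool = bool.
Decompose option/1: map(bool, map(int, T3)) = C.
Bind C := map(bool, map(int, T3)); no other remaining equation mentions C.
Decompose tup3/3: int = int,  string = string,  tup3(T, either(char, string), bool) = T3.
Delete trivial equation int = int.
Delete trivial equation string = string.
Bind T3 := tup3(T, either(char, string), bool); no other remaining equation mentions T3. Substituting into the earlier binding gives C := map(bool, map(int, tup3(T, either(char, string), bool))).
Decompose either/2: option(T) = option(option(either(map(bool, string), map(int, bool)))),  map(string, string) = map(string, string).
Decompose option/1: T = option(either(map(bool, string), map(int, bool))).
Bind T := option(either(map(bool, string), map(int, bool))); no other remaining equation mentions T. Substituting into the earlier bindings gives C := map(bool, map(int, tup3(option(either(map(bool, string), map(int, bool))), either(char, string), bool))), T3 := tup3(option(either(map(bool, string), map(int, bool))), either(char, string), bool).
Delete trivial equation map(string, string) = map(string, string).
MGU = { S -> either(map(bool, string), map(int, bool)), C -> map(bool, map(int, tup3(option(either(map(bool, string), map(int, bool))), either(char, string), bool))), T3 -> tup3(option(either(map(bool, string), map(int, bool))), either(char, string), bool), T -> option(either(map(bool, string), map(int, bool))) }, so C -> map(bool, map(int, tup3(option(either(map(bool, string), map(int, bool))), either(char, string), bool))).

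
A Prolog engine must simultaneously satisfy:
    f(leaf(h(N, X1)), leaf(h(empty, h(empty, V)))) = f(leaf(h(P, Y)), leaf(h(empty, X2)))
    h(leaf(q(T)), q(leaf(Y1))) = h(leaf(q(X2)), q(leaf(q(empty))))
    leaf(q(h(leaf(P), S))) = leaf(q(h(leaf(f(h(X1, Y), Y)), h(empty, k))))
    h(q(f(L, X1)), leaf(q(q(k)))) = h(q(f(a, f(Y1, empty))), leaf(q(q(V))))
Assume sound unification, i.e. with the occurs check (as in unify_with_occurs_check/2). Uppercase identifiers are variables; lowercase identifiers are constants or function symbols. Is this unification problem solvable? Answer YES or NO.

Decompose f/2: leaf(h(N, X1)) = leaf(h(P, Y)),  leaf(h(empty, h(empty, V))) = leaf(h(empty, X2)).
Decompose leaf/1: h(N, X1) = h(P, Y).
Decompose h/2: N = P,  X1 = Y.
Bind N := P; no other remaining equation mentions N.
Bind X1 := Y; substituting into the 2 remaining equations that mention X1 gives: leaf(q(h(leaf(P), S))) = leaf(q(h(leaf(f(h(Y, Y), Y)), h(empty, k)))),  h(q(f(L, Y)), leaf(q(q(k)))) = h(q(f(a, f(Y1, empty))), leaf(q(q(V)))).
Decompose leaf/1: h(empty, h(empty, V)) = h(empty, X2).
Decompose h/2: empty = empty,  h(empty, V) = X2.
Delete trivial equation empty = empty.
Bind X2 := h(empty, V); substituting into the one remaining equation that mentions X2 gives: h(leaf(q(T)), q(leaf(Y1))) = h(leaf(q(h(empty, V))), q(leaf(q(empty)))).
Decompose h/2: leaf(q(T)) = leaf(q(h(empty, V))),  q(leaf(Y1)) = q(leaf(q(empty))).
Decompose leaf/1: q(T) = q(h(empty, V)).
Decompose q/1: T = h(empty, V).
Bind T := h(empty, V); no other remaining equation mentions T.
Decompose q/1: leaf(Y1) = leaf(q(empty)).
Decompose leaf/1: Y1 = q(empty).
Bind Y1 := q(empty); substituting into the one remaining equation that mentions Y1 gives: h(q(f(L, Y)), leaf(q(q(k)))) = h(q(f(a, f(q(empty), empty))), leaf(q(q(V)))).
Decompose leaf/1: q(h(leaf(P), S)) = q(h(leaf(f(h(Y, Y), Y)), h(empty, k))).
Decompose q/1: h(leaf(P), S) = h(leaf(f(h(Y, Y), Y)), h(empty, k)).
Decompose h/2: leaf(P) = leaf(f(h(Y, Y), Y)),  S = h(empty, k).
Decompose leaf/1: P = f(h(Y, Y), Y).
Bind P := f(h(Y, Y), Y); no other remaining equation mentions P. Substituting into the earlier binding gives N := f(h(Y, Y), Y).
Bind S := h(empty, k); no other remaining equation mentions S.
Decompose h/2: q(f(L, Y)) = q(f(a, f(q(empty), empty))),  leaf(q(q(k))) = leaf(q(q(V))).
Decompose q/1: f(L, Y) = f(a, f(q(empty), empty)).
Decompose f/2: L = a,  Y = f(q(empty), empty).
Bind L := a; no other remaining equation mentions L.
Bind Y := f(q(empty), empty); no other remaining equation mentions Y. Substituting into the earlier bindings gives N := f(h(f(q(empty), empty), f(q(empty), empty)), f(q(empty), empty)), X1 := f(q(empty), empty), P := f(h(f(q(empty), empty), f(q(empty), empty)), f(q(empty), empty)).
Decompose leaf/1: q(q(k)) = q(q(V)).
Decompose q/1: q(k) = q(V).
Decompose q/1: k = V.
Bind V := k. Substituting into the earlier bindings gives X2 := h(empty, k), T := h(empty, k).
No equations remain and no clash or occurs-check failure arose, so a unifier exists.

YES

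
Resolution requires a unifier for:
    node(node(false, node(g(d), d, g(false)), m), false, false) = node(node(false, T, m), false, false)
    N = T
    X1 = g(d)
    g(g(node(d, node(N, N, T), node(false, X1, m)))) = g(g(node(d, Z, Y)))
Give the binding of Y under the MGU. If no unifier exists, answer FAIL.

Decompose node/3: node(false, node(g(d), d, g(false)), m) = node(false, T, m),  false = false,  false = false.
Decompose node/3: false = false,  node(g(d), d, g(false)) = T,  m = m.
Delete trivial equation false = false.
Bind T := node(g(d), d, g(false)); substituting into the 2 remaining equations that mention T gives: N = node(g(d), d, g(false)),  g(g(node(d, node(N, N, node(g(d), d, g(false))), node(false, X1, m)))) = g(g(node(d, Z, Y))).
Delete trivial equation m = m.
Delete trivial equation false = false.
Delete trivial equation false = false.
Bind N := node(g(d), d, g(false)); substituting into the one remaining equation that mentions N gives: g(g(node(d, node(node(g(d), d, g(false)), node(g(d), d, g(false)), node(g(d), d, g(false))), node(false, X1, m)))) = g(g(node(d, Z, Y))).
Bind X1 := g(d); substituting into the remaining equation gives: g(g(node(d, node(node(g(d), d, g(false)), node(g(d), d, g(false)), node(g(d), d, g(false))), node(false, g(d), m)))) = g(g(node(d, Z, Y))).
Decompose g/1: g(node(d, node(node(g(d), d, g(false)), node(g(d), d, g(false)), node(g(d), d, g(false))), node(false, g(d), m))) = g(node(d, Z, Y)).
Decompose g/1: node(d, node(node(g(d), d, g(false)), node(g(d), d, g(false)), node(g(d), d, g(false))), node(false, g(d), m)) = node(d, Z, Y).
Decompose node/3: d = d,  node(node(g(d), d, g(false)), node(g(d), d, g(false)), node(g(d), d, g(false))) = Z,  node(false, g(d), m) = Y.
Delete trivial equation d = d.
Bind Z := node(node(g(d), d, g(false)), node(g(d), d, g(false)), node(g(d), d, g(false))); no other remaining equation mentions Z.
Bind Y := node(false, g(d), m).
MGU = { T -> node(g(d), d, g(false)), N -> node(g(d), d, g(false)), X1 -> g(d), Z -> node(node(g(d), d, g(false)), node(g(d), d, g(false)), node(g(d), d, g(false))), Y -> node(false, g(d), m) }, so Y -> node(false, g(d), m).

node(false, g(d), m)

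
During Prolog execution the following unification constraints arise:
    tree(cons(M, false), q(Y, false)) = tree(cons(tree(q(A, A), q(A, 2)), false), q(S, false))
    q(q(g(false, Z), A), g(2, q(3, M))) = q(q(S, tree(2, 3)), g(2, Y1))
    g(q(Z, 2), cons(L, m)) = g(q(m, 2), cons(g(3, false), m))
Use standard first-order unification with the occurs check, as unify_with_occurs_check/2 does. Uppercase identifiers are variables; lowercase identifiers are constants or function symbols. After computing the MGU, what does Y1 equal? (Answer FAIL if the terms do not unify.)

q(3, tree(q(tree(2, 3), tree(2, 3)), q(tree(2, 3), 2)))

Decompose tree/2: cons(M, false) = cons(tree(q(A, A), q(A, 2)), false),  q(Y, false) = q(S, false).
Decompose cons/2: M = tree(q(A, A), q(A, 2)),  false = false.
Bind M := tree(q(A, A), q(A, 2)); substituting into the one remaining equation that mentions M gives: q(q(g(false, Z), A), g(2, q(3, tree(q(A, A), q(A, 2))))) = q(q(S, tree(2, 3)), g(2, Y1)).
Delete trivial equation false = false.
Decompose q/2: Y = S,  false = false.
Bind Y := S; no other remaining equation mentions Y.
Delete trivial equation false = false.
Decompose q/2: q(g(false, Z), A) = q(S, tree(2, 3)),  g(2, q(3, tree(q(A, A), q(A, 2)))) = g(2, Y1).
Decompose q/2: g(false, Z) = S,  A = tree(2, 3).
Bind S := g(false, Z); no other remaining equation mentions S. Substituting into the earlier binding gives Y := g(false, Z).
Bind A := tree(2, 3); substituting into the one remaining equation that mentions A gives: g(2, q(3, tree(q(tree(2, 3), tree(2, 3)), q(tree(2, 3), 2)))) = g(2, Y1). Substituting into the earlier binding gives M := tree(q(tree(2, 3), tree(2, 3)), q(tree(2, 3), 2)).
Decompose g/2: 2 = 2,  q(3, tree(q(tree(2, 3), tree(2, 3)), q(tree(2, 3), 2))) = Y1.
Delete trivial equation 2 = 2.
Bind Y1 := q(3, tree(q(tree(2, 3), tree(2, 3)), q(tree(2, 3), 2))); no other remaining equation mentions Y1.
Decompose g/2: q(Z, 2) = q(m, 2),  cons(L, m) = cons(g(3, false), m).
Decompose q/2: Z = m,  2 = 2.
Bind Z := m; no other remaining equation mentions Z. Substituting into the earlier bindings gives Y := g(false, m), S := g(false, m).
Delete trivial equation 2 = 2.
Decompose cons/2: L = g(3, false),  m = m.
Bind L := g(3, false); no other remaining equation mentions L.
Delete trivial equation m = m.
MGU = { M = tree(q(tree(2, 3), tree(2, 3)), q(tree(2, 3), 2)), Y = g(false, m), S = g(false, m), A = tree(2, 3), Y1 = q(3, tree(q(tree(2, 3), tree(2, 3)), q(tree(2, 3), 2))), Z = m, L = g(3, false) }, so Y1 = q(3, tree(q(tree(2, 3), tree(2, 3)), q(tree(2, 3), 2))).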